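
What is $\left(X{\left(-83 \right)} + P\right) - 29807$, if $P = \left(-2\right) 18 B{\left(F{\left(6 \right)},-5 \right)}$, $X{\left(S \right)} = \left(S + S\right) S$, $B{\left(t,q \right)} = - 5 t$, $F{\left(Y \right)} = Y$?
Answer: $-14949$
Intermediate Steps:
$X{\left(S \right)} = 2 S^{2}$ ($X{\left(S \right)} = 2 S S = 2 S^{2}$)
$P = 1080$ ($P = \left(-2\right) 18 \left(\left(-5\right) 6\right) = \left(-36\right) \left(-30\right) = 1080$)
$\left(X{\left(-83 \right)} + P\right) - 29807 = \left(2 \left(-83\right)^{2} + 1080\right) - 29807 = \left(2 \cdot 6889 + 1080\right) - 29807 = \left(13778 + 1080\right) - 29807 = 14858 - 29807 = -14949$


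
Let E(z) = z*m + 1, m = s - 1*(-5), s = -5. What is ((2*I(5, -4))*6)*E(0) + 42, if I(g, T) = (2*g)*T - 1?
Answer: -450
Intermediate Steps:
m = 0 (m = -5 - 1*(-5) = -5 + 5 = 0)
I(g, T) = -1 + 2*T*g (I(g, T) = 2*T*g - 1 = -1 + 2*T*g)
E(z) = 1 (E(z) = z*0 + 1 = 0 + 1 = 1)
((2*I(5, -4))*6)*E(0) + 42 = ((2*(-1 + 2*(-4)*5))*6)*1 + 42 = ((2*(-1 - 40))*6)*1 + 42 = ((2*(-41))*6)*1 + 42 = -82*6*1 + 42 = -492*1 + 42 = -492 + 42 = -450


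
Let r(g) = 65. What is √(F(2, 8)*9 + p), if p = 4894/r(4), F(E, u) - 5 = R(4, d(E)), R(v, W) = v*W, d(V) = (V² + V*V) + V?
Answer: √2029235/65 ≈ 21.916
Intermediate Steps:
d(V) = V + 2*V² (d(V) = (V² + V²) + V = 2*V² + V = V + 2*V²)
R(v, W) = W*v
F(E, u) = 5 + 4*E*(1 + 2*E) (F(E, u) = 5 + (E*(1 + 2*E))*4 = 5 + 4*E*(1 + 2*E))
p = 4894/65 ≈ 75.292
√(F(2, 8)*9 + p) = √((5 + 4*2*(1 + 2*2))*9 + 4894/65) = √((5 + 4*2*(1 + 4))*9 + 4894/65) = √((5 + 4*2*5)*9 + 4894/65) = √((5 + 40)*9 + 4894/65) = √(45*9 + 4894/65) = √(405 + 4894/65) = √(31219/65) = √2029235/65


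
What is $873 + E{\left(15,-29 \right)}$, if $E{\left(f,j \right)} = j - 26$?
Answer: $818$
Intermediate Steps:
$E{\left(f,j \right)} = -26 + j$
$873 + E{\left(15,-29 \right)} = 873 - 55 = 818$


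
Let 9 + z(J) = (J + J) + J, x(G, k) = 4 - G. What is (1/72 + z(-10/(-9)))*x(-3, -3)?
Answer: -2849/72 ≈ -39.569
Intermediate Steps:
z(J) = -9 + 3*J (z(J) = -9 + ((J + J) + J) = -9 + (2*J + J) = -9 + 3*J)
(1/72 + z(-10/(-9)))*x(-3, -3) = (1/72 + (-9 + 3*(-10/(-9))))*(4 - 1*(-3)) = (1/72 + (-9 + 3*(-10*(-⅑))))*(4 + 3) = (1/72 + (-9 + 3*(10/9)))*7 = (1/72 + (-9 + 10/3))*7 = (1/72 - 17/3)*7 = -407/72*7 = -2849/72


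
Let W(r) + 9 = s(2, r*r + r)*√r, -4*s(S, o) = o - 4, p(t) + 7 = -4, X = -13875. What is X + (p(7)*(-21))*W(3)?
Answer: -15954 - 462*√3 ≈ -16754.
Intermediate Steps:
p(t) = -11 (p(t) = -7 - 4 = -11)
s(S, o) = 1 - o/4 (s(S, o) = -(o - 4)/4 = -(-4 + o)/4 = 1 - o/4)
W(r) = -9 + √r*(1 - r/4 - r²/4) (W(r) = -9 + (1 - (r*r + r)/4)*√r = -9 + (1 - (r² + r)/4)*√r = -9 + (1 - (r + r²)/4)*√r = -9 + (1 + (-r/4 - r²/4))*√r = -9 + (1 - r/4 - r²/4)*√r = -9 + √r*(1 - r/4 - r²/4))
X + (p(7)*(-21))*W(3) = -13875 + (-11*(-21))*(-9 + √3*(4 - 1*3*(1 + 3))/4) = -13875 + 231*(-9 + √3*(4 - 1*3*4)/4) = -13875 + 231*(-9 + √3*(4 - 12)/4) = -13875 + 231*(-9 + (¼)*√3*(-8)) = -13875 + 231*(-9 - 2*√3) = -13875 + (-2079 - 462*√3) = -15954 - 462*√3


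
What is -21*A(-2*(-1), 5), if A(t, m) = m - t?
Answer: -63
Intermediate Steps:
-21*A(-2*(-1), 5) = -21*(5 - (-2)*(-1)) = -21*(5 - 1*2) = -21*(5 - 2) = -21*3 = -63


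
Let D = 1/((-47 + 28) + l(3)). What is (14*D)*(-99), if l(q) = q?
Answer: 693/8 ≈ 86.625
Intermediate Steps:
D = -1/16 (D = 1/((-47 + 28) + 3) = 1/(-19 + 3) = 1/(-16) = -1/16 ≈ -0.062500)
(14*D)*(-99) = (14*(-1/16))*(-99) = -7/8*(-99) = 693/8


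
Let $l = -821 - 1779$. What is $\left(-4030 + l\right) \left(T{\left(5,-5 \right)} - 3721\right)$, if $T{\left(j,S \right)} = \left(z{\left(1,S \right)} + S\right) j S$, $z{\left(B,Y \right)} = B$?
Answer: $24007230$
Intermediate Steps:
$T{\left(j,S \right)} = S j \left(1 + S\right)$ ($T{\left(j,S \right)} = \left(1 + S\right) j S = \left(1 + S\right) S j = S j \left(1 + S\right)$)
$l = -2600$ ($l = -821 - 1779 = -2600$)
$\left(-4030 + l\right) \left(T{\left(5,-5 \right)} - 3721\right) = \left(-4030 - 2600\right) \left(\left(-5\right) 5 \left(1 - 5\right) - 3721\right) = - 6630 \left(\left(-5\right) 5 \left(-4\right) - 3721\right) = - 6630 \left(100 - 3721\right) = \left(-6630\right) \left(-3621\right) = 24007230$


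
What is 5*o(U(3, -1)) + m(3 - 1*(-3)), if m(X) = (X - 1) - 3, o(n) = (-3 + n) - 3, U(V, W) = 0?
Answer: -28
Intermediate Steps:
o(n) = -6 + n
m(X) = -4 + X (m(X) = (-1 + X) - 3 = -4 + X)
5*o(U(3, -1)) + m(3 - 1*(-3)) = 5*(-6 + 0) + (-4 + (3 - 1*(-3))) = 5*(-6) + (-4 + (3 + 3)) = -30 + (-4 + 6) = -30 + 2 = -28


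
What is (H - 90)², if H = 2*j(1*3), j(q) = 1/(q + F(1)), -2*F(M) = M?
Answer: 198916/25 ≈ 7956.6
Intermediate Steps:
F(M) = -M/2
j(q) = 1/(-½ + q) (j(q) = 1/(q - ½*1) = 1/(q - ½) = 1/(-½ + q))
H = ⅘ (H = 2*(2/(-1 + 2*(1*3))) = 2*(2/(-1 + 2*3)) = 2*(2/(-1 + 6)) = 2*(2/5) = 2*(2*(⅕)) = 2*(⅖) = ⅘ ≈ 0.80000)
(H - 90)² = (⅘ - 90)² = (-446/5)² = 198916/25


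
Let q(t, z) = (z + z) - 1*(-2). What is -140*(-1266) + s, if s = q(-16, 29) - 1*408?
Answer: 176892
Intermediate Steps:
q(t, z) = 2 + 2*z (q(t, z) = 2*z + 2 = 2 + 2*z)
s = -348 (s = (2 + 2*29) - 1*408 = (2 + 58) - 408 = 60 - 408 = -348)
-140*(-1266) + s = -140*(-1266) - 348 = 177240 - 348 = 176892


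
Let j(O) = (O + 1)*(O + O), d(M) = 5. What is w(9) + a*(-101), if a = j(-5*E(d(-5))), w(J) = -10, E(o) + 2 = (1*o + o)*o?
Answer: -11586730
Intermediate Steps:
E(o) = -2 + 2*o² (E(o) = -2 + (1*o + o)*o = -2 + (o + o)*o = -2 + (2*o)*o = -2 + 2*o²)
j(O) = 2*O*(1 + O) (j(O) = (1 + O)*(2*O) = 2*O*(1 + O))
a = 114720 (a = 2*(-5*(-2 + 2*5²))*(1 - 5*(-2 + 2*5²)) = 2*(-5*(-2 + 2*25))*(1 - 5*(-2 + 2*25)) = 2*(-5*(-2 + 50))*(1 - 5*(-2 + 50)) = 2*(-5*48)*(1 - 5*48) = 2*(-240)*(1 - 240) = 2*(-240)*(-239) = 114720)
w(9) + a*(-101) = -10 + 114720*(-101) = -10 - 11586720 = -11586730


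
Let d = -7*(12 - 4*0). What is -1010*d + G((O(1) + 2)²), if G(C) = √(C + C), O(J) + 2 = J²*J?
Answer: 84840 + √2 ≈ 84841.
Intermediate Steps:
d = -84 (d = -7*(12 + 0) = -7*12 = -84)
O(J) = -2 + J³ (O(J) = -2 + J²*J = -2 + J³)
G(C) = √2*√C (G(C) = √(2*C) = √2*√C)
-1010*d + G((O(1) + 2)²) = -1010*(-84) + √2*√(((-2 + 1³) + 2)²) = 84840 + √2*√(((-2 + 1) + 2)²) = 84840 + √2*√((-1 + 2)²) = 84840 + √2*√(1²) = 84840 + √2*√1 = 84840 + √2*1 = 84840 + √2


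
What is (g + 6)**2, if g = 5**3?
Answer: 17161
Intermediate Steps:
g = 125
(g + 6)**2 = (125 + 6)**2 = 131**2 = 17161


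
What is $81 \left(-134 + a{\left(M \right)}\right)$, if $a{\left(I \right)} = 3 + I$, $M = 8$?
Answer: $-9963$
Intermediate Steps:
$81 \left(-134 + a{\left(M \right)}\right) = 81 \left(-134 + \left(3 + 8\right)\right) = 81 \left(-134 + 11\right) = 81 \left(-123\right) = -9963$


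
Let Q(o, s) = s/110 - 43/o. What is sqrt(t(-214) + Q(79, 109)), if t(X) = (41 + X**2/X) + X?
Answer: I*sqrt(29191004810)/8690 ≈ 19.661*I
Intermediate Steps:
t(X) = 41 + 2*X (t(X) = (41 + X) + X = 41 + 2*X)
Q(o, s) = -43/o + s/110 (Q(o, s) = s*(1/110) - 43/o = s/110 - 43/o = -43/o + s/110)
sqrt(t(-214) + Q(79, 109)) = sqrt((41 + 2*(-214)) + (-43/79 + (1/110)*109)) = sqrt((41 - 428) + (-43*1/79 + 109/110)) = sqrt(-387 + (-43/79 + 109/110)) = sqrt(-387 + 3881/8690) = sqrt(-3359149/8690) = I*sqrt(29191004810)/8690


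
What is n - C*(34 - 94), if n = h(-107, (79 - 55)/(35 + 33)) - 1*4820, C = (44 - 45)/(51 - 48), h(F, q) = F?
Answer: -4947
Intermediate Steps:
C = -⅓ (C = -1/3 = -1*⅓ = -⅓ ≈ -0.33333)
n = -4927 (n = -107 - 1*4820 = -107 - 4820 = -4927)
n - C*(34 - 94) = -4927 - (-1)*(34 - 94)/3 = -4927 - (-1)*(-60)/3 = -4927 - 1*20 = -4927 - 20 = -4947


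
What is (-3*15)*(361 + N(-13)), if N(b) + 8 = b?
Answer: -15300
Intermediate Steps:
N(b) = -8 + b
(-3*15)*(361 + N(-13)) = (-3*15)*(361 + (-8 - 13)) = -45*(361 - 21) = -45*340 = -15300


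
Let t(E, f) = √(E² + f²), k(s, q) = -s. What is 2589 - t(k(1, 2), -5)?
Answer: 2589 - √26 ≈ 2583.9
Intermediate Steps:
2589 - t(k(1, 2), -5) = 2589 - √((-1*1)² + (-5)²) = 2589 - √((-1)² + 25) = 2589 - √(1 + 25) = 2589 - √26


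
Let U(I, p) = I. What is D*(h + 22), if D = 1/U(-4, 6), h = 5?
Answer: -27/4 ≈ -6.7500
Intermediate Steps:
D = -¼ (D = 1/(-4) = -¼ ≈ -0.25000)
D*(h + 22) = -(5 + 22)/4 = -¼*27 = -27/4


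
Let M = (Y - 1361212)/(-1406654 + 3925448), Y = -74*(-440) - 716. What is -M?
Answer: 664684/1259397 ≈ 0.52778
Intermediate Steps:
Y = 31844 (Y = 32560 - 716 = 31844)
M = -664684/1259397 (M = (31844 - 1361212)/(-1406654 + 3925448) = -1329368/2518794 = -1329368*1/2518794 = -664684/1259397 ≈ -0.52778)
-M = -1*(-664684/1259397) = 664684/1259397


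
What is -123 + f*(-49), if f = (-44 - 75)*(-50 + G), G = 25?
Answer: -145898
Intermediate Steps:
f = 2975 (f = (-44 - 75)*(-50 + 25) = -119*(-25) = 2975)
-123 + f*(-49) = -123 + 2975*(-49) = -123 - 145775 = -145898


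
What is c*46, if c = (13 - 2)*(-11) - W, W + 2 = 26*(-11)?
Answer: 7682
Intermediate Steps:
W = -288 (W = -2 + 26*(-11) = -2 - 286 = -288)
c = 167 (c = (13 - 2)*(-11) - 1*(-288) = 11*(-11) + 288 = -121 + 288 = 167)
c*46 = 167*46 = 7682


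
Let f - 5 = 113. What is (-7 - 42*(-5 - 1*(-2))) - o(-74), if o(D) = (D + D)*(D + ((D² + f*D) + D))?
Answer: -503673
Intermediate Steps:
f = 118 (f = 5 + 113 = 118)
o(D) = 2*D*(D² + 120*D) (o(D) = (D + D)*(D + ((D² + 118*D) + D)) = (2*D)*(D + (D² + 119*D)) = (2*D)*(D² + 120*D) = 2*D*(D² + 120*D))
(-7 - 42*(-5 - 1*(-2))) - o(-74) = (-7 - 42*(-5 - 1*(-2))) - 2*(-74)²*(120 - 74) = (-7 - 42*(-5 + 2)) - 2*5476*46 = (-7 - 42*(-3)) - 1*503792 = (-7 + 126) - 503792 = 119 - 503792 = -503673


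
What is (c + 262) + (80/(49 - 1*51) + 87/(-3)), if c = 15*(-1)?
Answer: 178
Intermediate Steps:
c = -15
(c + 262) + (80/(49 - 1*51) + 87/(-3)) = (-15 + 262) + (80/(49 - 1*51) + 87/(-3)) = 247 + (80/(49 - 51) + 87*(-⅓)) = 247 + (80/(-2) - 29) = 247 + (80*(-½) - 29) = 247 + (-40 - 29) = 247 - 69 = 178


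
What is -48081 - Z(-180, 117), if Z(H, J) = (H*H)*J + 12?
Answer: -3838893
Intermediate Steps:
Z(H, J) = 12 + J*H**2 (Z(H, J) = H**2*J + 12 = J*H**2 + 12 = 12 + J*H**2)
-48081 - Z(-180, 117) = -48081 - (12 + 117*(-180)**2) = -48081 - (12 + 117*32400) = -48081 - (12 + 3790800) = -48081 - 1*3790812 = -48081 - 3790812 = -3838893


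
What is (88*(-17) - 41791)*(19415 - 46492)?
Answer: 1172082099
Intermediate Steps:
(88*(-17) - 41791)*(19415 - 46492) = (-1496 - 41791)*(-27077) = -43287*(-27077) = 1172082099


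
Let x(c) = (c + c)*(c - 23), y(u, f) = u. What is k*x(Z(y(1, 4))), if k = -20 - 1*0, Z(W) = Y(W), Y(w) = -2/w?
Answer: -2000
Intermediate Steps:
Z(W) = -2/W
k = -20 (k = -20 + 0 = -20)
x(c) = 2*c*(-23 + c) (x(c) = (2*c)*(-23 + c) = 2*c*(-23 + c))
k*x(Z(y(1, 4))) = -40*(-2/1)*(-23 - 2/1) = -40*(-2*1)*(-23 - 2*1) = -40*(-2)*(-23 - 2) = -40*(-2)*(-25) = -20*100 = -2000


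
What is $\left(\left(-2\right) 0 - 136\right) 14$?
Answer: $-1904$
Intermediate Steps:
$\left(\left(-2\right) 0 - 136\right) 14 = \left(0 - 136\right) 14 = \left(-136\right) 14 = -1904$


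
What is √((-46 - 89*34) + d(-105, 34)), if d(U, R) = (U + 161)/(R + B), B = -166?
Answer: I*√3345870/33 ≈ 55.429*I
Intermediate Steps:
d(U, R) = (161 + U)/(-166 + R) (d(U, R) = (U + 161)/(R - 166) = (161 + U)/(-166 + R))
√((-46 - 89*34) + d(-105, 34)) = √((-46 - 89*34) + (161 - 105)/(-166 + 34)) = √((-46 - 3026) + 56/(-132)) = √(-3072 - 1/132*56) = √(-3072 - 14/33) = √(-101390/33) = I*√3345870/33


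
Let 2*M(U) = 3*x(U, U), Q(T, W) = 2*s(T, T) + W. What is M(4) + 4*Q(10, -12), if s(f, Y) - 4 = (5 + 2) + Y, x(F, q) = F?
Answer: 126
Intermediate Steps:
s(f, Y) = 11 + Y (s(f, Y) = 4 + ((5 + 2) + Y) = 4 + (7 + Y) = 11 + Y)
Q(T, W) = 22 + W + 2*T (Q(T, W) = 2*(11 + T) + W = (22 + 2*T) + W = 22 + W + 2*T)
M(U) = 3*U/2 (M(U) = (3*U)/2 = 3*U/2)
M(4) + 4*Q(10, -12) = (3/2)*4 + 4*(22 - 12 + 2*10) = 6 + 4*(22 - 12 + 20) = 6 + 4*30 = 6 + 120 = 126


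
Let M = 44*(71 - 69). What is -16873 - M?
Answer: -16961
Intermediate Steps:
M = 88 (M = 44*2 = 88)
-16873 - M = -16873 - 1*88 = -16873 - 88 = -16961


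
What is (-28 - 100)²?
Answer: 16384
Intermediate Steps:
(-28 - 100)² = (-128)² = 16384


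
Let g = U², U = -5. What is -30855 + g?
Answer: -30830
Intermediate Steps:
g = 25 (g = (-5)² = 25)
-30855 + g = -30855 + 25 = -30830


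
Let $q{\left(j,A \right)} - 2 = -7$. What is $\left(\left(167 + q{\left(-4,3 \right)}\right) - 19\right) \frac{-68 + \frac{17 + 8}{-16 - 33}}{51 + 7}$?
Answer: $- \frac{480051}{2842} \approx -168.91$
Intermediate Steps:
$q{\left(j,A \right)} = -5$ ($q{\left(j,A \right)} = 2 - 7 = -5$)
$\left(\left(167 + q{\left(-4,3 \right)}\right) - 19\right) \frac{-68 + \frac{17 + 8}{-16 - 33}}{51 + 7} = \left(\left(167 - 5\right) - 19\right) \frac{-68 + \frac{17 + 8}{-16 - 33}}{51 + 7} = \left(162 - 19\right) \frac{-68 + \frac{25}{-49}}{58} = 143 \left(-68 + 25 \left(- \frac{1}{49}\right)\right) \frac{1}{58} = 143 \left(-68 - \frac{25}{49}\right) \frac{1}{58} = 143 \left(\left(- \frac{3357}{49}\right) \frac{1}{58}\right) = 143 \left(- \frac{3357}{2842}\right) = - \frac{480051}{2842}$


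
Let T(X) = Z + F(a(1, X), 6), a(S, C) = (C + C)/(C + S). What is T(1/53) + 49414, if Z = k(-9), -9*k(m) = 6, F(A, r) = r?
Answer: 148258/3 ≈ 49419.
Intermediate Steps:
a(S, C) = 2*C/(C + S) (a(S, C) = (2*C)/(C + S) = 2*C/(C + S))
k(m) = -⅔ (k(m) = -⅑*6 = -⅔)
Z = -⅔ ≈ -0.66667
T(X) = 16/3 (T(X) = -⅔ + 6 = 16/3)
T(1/53) + 49414 = 16/3 + 49414 = 148258/3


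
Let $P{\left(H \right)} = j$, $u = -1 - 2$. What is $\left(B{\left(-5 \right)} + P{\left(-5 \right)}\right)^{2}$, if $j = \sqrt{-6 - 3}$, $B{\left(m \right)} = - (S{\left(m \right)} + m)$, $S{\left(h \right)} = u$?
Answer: $55 + 48 i \approx 55.0 + 48.0 i$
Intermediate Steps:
$u = -3$
$S{\left(h \right)} = -3$
$B{\left(m \right)} = 3 - m$ ($B{\left(m \right)} = - (-3 + m) = 3 - m$)
$j = 3 i$ ($j = \sqrt{-9} = 3 i \approx 3.0 i$)
$P{\left(H \right)} = 3 i$
$\left(B{\left(-5 \right)} + P{\left(-5 \right)}\right)^{2} = \left(\left(3 - -5\right) + 3 i\right)^{2} = \left(\left(3 + 5\right) + 3 i\right)^{2} = \left(8 + 3 i\right)^{2}$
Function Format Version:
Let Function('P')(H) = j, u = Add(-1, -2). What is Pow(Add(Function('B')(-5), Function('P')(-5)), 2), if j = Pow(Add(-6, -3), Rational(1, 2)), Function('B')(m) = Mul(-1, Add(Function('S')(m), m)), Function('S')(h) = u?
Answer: Add(55, Mul(48, I)) ≈ Add(55.000, Mul(48.000, I))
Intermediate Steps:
u = -3
Function('S')(h) = -3
Function('B')(m) = Add(3, Mul(-1, m)) (Function('B')(m) = Mul(-1, Add(-3, m)) = Add(3, Mul(-1, m)))
j = Mul(3, I) (j = Pow(-9, Rational(1, 2)) = Mul(3, I) ≈ Mul(3.0000, I))
Function('P')(H) = Mul(3, I)
Pow(Add(Function('B')(-5), Function('P')(-5)), 2) = Pow(Add(Add(3, Mul(-1, -5)), Mul(3, I)), 2) = Pow(Add(Add(3, 5), Mul(3, I)), 2) = Pow(Add(8, Mul(3, I)), 2)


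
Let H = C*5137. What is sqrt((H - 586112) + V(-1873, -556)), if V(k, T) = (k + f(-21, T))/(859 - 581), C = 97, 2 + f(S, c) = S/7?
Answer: 4*I*sqrt(106059919)/139 ≈ 296.36*I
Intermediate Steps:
f(S, c) = -2 + S/7
H = 498289 (H = 97*5137 = 498289)
V(k, T) = -5/278 + k/278 (V(k, T) = (k + (-2 + (1/7)*(-21)))/(859 - 581) = (k + (-2 - 3))/278 = (k - 5)*(1/278) = (-5 + k)*(1/278) = -5/278 + k/278)
sqrt((H - 586112) + V(-1873, -556)) = sqrt((498289 - 586112) + (-5/278 + (1/278)*(-1873))) = sqrt(-87823 + (-5/278 - 1873/278)) = sqrt(-87823 - 939/139) = sqrt(-12208336/139) = 4*I*sqrt(106059919)/139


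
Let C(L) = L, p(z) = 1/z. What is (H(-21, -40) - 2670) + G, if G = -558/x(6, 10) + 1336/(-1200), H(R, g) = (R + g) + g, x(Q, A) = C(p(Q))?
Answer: -918017/150 ≈ -6120.1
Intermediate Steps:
p(z) = 1/z
x(Q, A) = 1/Q
H(R, g) = R + 2*g
G = -502367/150 (G = -558/(1/6) + 1336/(-1200) = -558/1/6 + 1336*(-1/1200) = -558*6 - 167/150 = -3348 - 167/150 = -502367/150 ≈ -3349.1)
(H(-21, -40) - 2670) + G = ((-21 + 2*(-40)) - 2670) - 502367/150 = ((-21 - 80) - 2670) - 502367/150 = (-101 - 2670) - 502367/150 = -2771 - 502367/150 = -918017/150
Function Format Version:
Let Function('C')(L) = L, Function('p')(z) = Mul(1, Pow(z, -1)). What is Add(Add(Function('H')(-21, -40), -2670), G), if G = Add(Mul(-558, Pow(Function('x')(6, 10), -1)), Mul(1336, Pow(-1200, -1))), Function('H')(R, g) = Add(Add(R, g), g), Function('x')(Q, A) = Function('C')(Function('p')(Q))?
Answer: Rational(-918017, 150) ≈ -6120.1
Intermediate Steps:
Function('p')(z) = Pow(z, -1)
Function('x')(Q, A) = Pow(Q, -1)
Function('H')(R, g) = Add(R, Mul(2, g))
G = Rational(-502367, 150) (G = Add(Mul(-558, Pow(Pow(6, -1), -1)), Mul(1336, Pow(-1200, -1))) = Add(Mul(-558, Pow(Rational(1, 6), -1)), Mul(1336, Rational(-1, 1200))) = Add(Mul(-558, 6), Rational(-167, 150)) = Add(-3348, Rational(-167, 150)) = Rational(-502367, 150) ≈ -3349.1)
Add(Add(Function('H')(-21, -40), -2670), G) = Add(Add(Add(-21, Mul(2, -40)), -2670), Rational(-502367, 150)) = Add(Add(Add(-21, -80), -2670), Rational(-502367, 150)) = Add(Add(-101, -2670), Rational(-502367, 150)) = Add(-2771, Rational(-502367, 150)) = Rational(-918017, 150)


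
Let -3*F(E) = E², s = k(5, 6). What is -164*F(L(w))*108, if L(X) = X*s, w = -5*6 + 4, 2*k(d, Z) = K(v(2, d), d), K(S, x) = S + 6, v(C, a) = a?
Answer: 120730896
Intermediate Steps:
K(S, x) = 6 + S
k(d, Z) = 3 + d/2 (k(d, Z) = (6 + d)/2 = 3 + d/2)
s = 11/2 (s = 3 + (½)*5 = 3 + 5/2 = 11/2 ≈ 5.5000)
w = -26 (w = -30 + 4 = -26)
L(X) = 11*X/2 (L(X) = X*(11/2) = 11*X/2)
F(E) = -E²/3
-164*F(L(w))*108 = -(-164)*((11/2)*(-26))²/3*108 = -(-164)*(-143)²/3*108 = -(-164)*20449/3*108 = -164*(-20449/3)*108 = (3353636/3)*108 = 120730896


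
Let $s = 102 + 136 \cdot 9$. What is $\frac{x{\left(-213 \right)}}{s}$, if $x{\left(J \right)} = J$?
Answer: $- \frac{71}{442} \approx -0.16063$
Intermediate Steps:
$s = 1326$ ($s = 102 + 1224 = 1326$)
$\frac{x{\left(-213 \right)}}{s} = - \frac{213}{1326} = \left(-213\right) \frac{1}{1326} = - \frac{71}{442}$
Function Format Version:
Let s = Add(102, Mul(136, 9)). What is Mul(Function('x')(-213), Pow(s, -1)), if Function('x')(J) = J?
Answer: Rational(-71, 442) ≈ -0.16063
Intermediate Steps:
s = 1326 (s = Add(102, 1224) = 1326)
Mul(Function('x')(-213), Pow(s, -1)) = Mul(-213, Pow(1326, -1)) = Mul(-213, Rational(1, 1326)) = Rational(-71, 442)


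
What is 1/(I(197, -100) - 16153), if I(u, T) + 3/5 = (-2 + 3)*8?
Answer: -5/80728 ≈ -6.1936e-5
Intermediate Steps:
I(u, T) = 37/5 (I(u, T) = -⅗ + (-2 + 3)*8 = -⅗ + 1*8 = -⅗ + 8 = 37/5)
1/(I(197, -100) - 16153) = 1/(37/5 - 16153) = 1/(-80728/5) = -5/80728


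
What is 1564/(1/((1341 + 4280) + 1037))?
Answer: 10413112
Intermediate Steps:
1564/(1/((1341 + 4280) + 1037)) = 1564/(1/(5621 + 1037)) = 1564/(1/6658) = 1564*6658 = 10413112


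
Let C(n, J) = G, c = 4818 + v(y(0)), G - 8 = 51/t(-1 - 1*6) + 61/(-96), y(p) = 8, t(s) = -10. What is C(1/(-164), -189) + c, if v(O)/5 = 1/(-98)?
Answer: 113371423/23520 ≈ 4820.2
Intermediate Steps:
v(O) = -5/98 (v(O) = 5/(-98) = 5*(-1/98) = -5/98)
G = 1087/480 (G = 8 + (51/(-10) + 61/(-96)) = 8 + (51*(-⅒) + 61*(-1/96)) = 8 + (-51/10 - 61/96) = 8 - 2753/480 = 1087/480 ≈ 2.2646)
c = 472159/98 (c = 4818 - 5/98 = 472159/98 ≈ 4817.9)
C(n, J) = 1087/480
C(1/(-164), -189) + c = 1087/480 + 472159/98 = 113371423/23520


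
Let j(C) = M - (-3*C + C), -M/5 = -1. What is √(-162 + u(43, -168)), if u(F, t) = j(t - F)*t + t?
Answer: √69726 ≈ 264.06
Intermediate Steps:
M = 5 (M = -5*(-1) = 5)
j(C) = 5 + 2*C (j(C) = 5 - (-3*C + C) = 5 - (-2)*C = 5 + 2*C)
u(F, t) = t + t*(5 - 2*F + 2*t) (u(F, t) = (5 + 2*(t - F))*t + t = (5 + (-2*F + 2*t))*t + t = (5 - 2*F + 2*t)*t + t = t*(5 - 2*F + 2*t) + t = t + t*(5 - 2*F + 2*t))
√(-162 + u(43, -168)) = √(-162 + 2*(-168)*(3 - 168 - 1*43)) = √(-162 + 2*(-168)*(3 - 168 - 43)) = √(-162 + 2*(-168)*(-208)) = √(-162 + 69888) = √69726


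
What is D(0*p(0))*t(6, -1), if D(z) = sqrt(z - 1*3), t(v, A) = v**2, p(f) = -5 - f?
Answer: 36*I*sqrt(3) ≈ 62.354*I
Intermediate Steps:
D(z) = sqrt(-3 + z) (D(z) = sqrt(z - 3) = sqrt(-3 + z))
D(0*p(0))*t(6, -1) = sqrt(-3 + 0*(-5 - 1*0))*6**2 = sqrt(-3 + 0*(-5 + 0))*36 = sqrt(-3 + 0*(-5))*36 = sqrt(-3 + 0)*36 = sqrt(-3)*36 = (I*sqrt(3))*36 = 36*I*sqrt(3)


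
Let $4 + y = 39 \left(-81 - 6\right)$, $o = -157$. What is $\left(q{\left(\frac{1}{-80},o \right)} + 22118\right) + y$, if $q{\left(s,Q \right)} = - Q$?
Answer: $18878$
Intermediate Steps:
$y = -3397$ ($y = -4 + 39 \left(-81 - 6\right) = -4 + 39 \left(-87\right) = -4 - 3393 = -3397$)
$\left(q{\left(\frac{1}{-80},o \right)} + 22118\right) + y = \left(\left(-1\right) \left(-157\right) + 22118\right) - 3397 = \left(157 + 22118\right) - 3397 = 22275 - 3397 = 18878$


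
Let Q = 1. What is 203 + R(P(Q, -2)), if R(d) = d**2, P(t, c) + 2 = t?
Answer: 204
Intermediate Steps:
P(t, c) = -2 + t
203 + R(P(Q, -2)) = 203 + (-2 + 1)**2 = 203 + (-1)**2 = 203 + 1 = 204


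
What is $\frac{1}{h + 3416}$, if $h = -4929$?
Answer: $- \frac{1}{1513} \approx -0.00066094$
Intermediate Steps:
$\frac{1}{h + 3416} = \frac{1}{-4929 + 3416} = \frac{1}{-1513} = - \frac{1}{1513}$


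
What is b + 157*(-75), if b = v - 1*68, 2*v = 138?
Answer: -11774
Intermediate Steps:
v = 69 (v = (½)*138 = 69)
b = 1 (b = 69 - 1*68 = 69 - 68 = 1)
b + 157*(-75) = 1 + 157*(-75) = 1 - 11775 = -11774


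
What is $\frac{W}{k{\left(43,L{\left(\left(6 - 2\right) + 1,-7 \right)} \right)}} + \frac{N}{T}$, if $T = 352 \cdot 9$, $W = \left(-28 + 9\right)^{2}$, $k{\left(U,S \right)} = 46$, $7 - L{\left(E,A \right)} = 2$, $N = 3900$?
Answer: $\frac{55127}{6072} \approx 9.0789$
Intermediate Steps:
$L{\left(E,A \right)} = 5$ ($L{\left(E,A \right)} = 7 - 2 = 5$)
$W = 361$ ($W = \left(-19\right)^{2} = 361$)
$T = 3168$
$\frac{W}{k{\left(43,L{\left(\left(6 - 2\right) + 1,-7 \right)} \right)}} + \frac{N}{T} = \frac{361}{46} + \frac{3900}{3168} = 361 \cdot \frac{1}{46} + 3900 \cdot \frac{1}{3168} = \frac{361}{46} + \frac{325}{264} = \frac{55127}{6072}$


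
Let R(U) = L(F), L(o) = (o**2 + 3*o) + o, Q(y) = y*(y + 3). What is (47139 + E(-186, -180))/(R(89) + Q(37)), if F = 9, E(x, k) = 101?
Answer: 47240/1597 ≈ 29.580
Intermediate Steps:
Q(y) = y*(3 + y)
L(o) = o**2 + 4*o
R(U) = 117 (R(U) = 9*(4 + 9) = 9*13 = 117)
(47139 + E(-186, -180))/(R(89) + Q(37)) = (47139 + 101)/(117 + 37*(3 + 37)) = 47240/(117 + 37*40) = 47240/(117 + 1480) = 47240/1597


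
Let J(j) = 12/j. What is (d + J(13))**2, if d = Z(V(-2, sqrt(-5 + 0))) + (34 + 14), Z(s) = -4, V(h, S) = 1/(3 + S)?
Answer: 341056/169 ≈ 2018.1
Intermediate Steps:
d = 44 (d = -4 + (34 + 14) = -4 + 48 = 44)
(d + J(13))**2 = (44 + 12/13)**2 = (584/13)**2 = 341056/169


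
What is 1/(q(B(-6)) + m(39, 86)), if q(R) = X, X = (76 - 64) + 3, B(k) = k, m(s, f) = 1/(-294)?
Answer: 294/4409 ≈ 0.066682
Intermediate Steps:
m(s, f) = -1/294
X = 15 (X = 12 + 3 = 15)
q(R) = 15
1/(q(B(-6)) + m(39, 86)) = 1/(15 - 1/294) = 1/(4409/294) = 294/4409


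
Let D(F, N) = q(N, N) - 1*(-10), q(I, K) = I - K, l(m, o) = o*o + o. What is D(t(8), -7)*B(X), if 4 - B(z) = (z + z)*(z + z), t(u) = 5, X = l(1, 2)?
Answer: -1400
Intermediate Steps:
l(m, o) = o + o² (l(m, o) = o² + o = o + o²)
X = 6 (X = 2*(1 + 2) = 2*3 = 6)
B(z) = 4 - 4*z² (B(z) = 4 - (z + z)*(z + z) = 4 - 2*z*2*z = 4 - 4*z²)
D(F, N) = 10 (D(F, N) = (N - N) - 1*(-10) = 0 + 10 = 10)
D(t(8), -7)*B(X) = 10*(4 - 4*6²) = 10*(4 - 4*36) = 10*(4 - 144) = 10*(-140) = -1400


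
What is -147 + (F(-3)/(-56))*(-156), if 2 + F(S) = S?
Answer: -2253/14 ≈ -160.93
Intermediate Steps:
F(S) = -2 + S
-147 + (F(-3)/(-56))*(-156) = -147 + ((-2 - 3)/(-56))*(-156) = -147 - 5*(-1/56)*(-156) = -147 + (5/56)*(-156) = -147 - 195/14 = -2253/14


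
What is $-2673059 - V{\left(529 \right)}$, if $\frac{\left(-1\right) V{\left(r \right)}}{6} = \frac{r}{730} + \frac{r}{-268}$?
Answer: $- \frac{130739682287}{48910} \approx -2.6731 \cdot 10^{6}$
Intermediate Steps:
$V{\left(r \right)} = \frac{693 r}{48910}$ ($V{\left(r \right)} = - 6 \left(\frac{r}{730} + \frac{r}{-268}\right) = - 6 \left(r \frac{1}{730} + r \left(- \frac{1}{268}\right)\right) = - 6 \left(\frac{r}{730} - \frac{r}{268}\right) = - 6 \left(- \frac{231 r}{97820}\right) = \frac{693 r}{48910}$)
$-2673059 - V{\left(529 \right)} = -2673059 - \frac{693}{48910} \cdot 529 = -2673059 - \frac{366597}{48910} = - \frac{130739682287}{48910}$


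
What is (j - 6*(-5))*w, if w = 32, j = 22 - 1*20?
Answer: 1024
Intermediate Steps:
j = 2 (j = 22 - 20 = 2)
(j - 6*(-5))*w = (2 - 6*(-5))*32 = (2 + 30)*32 = 32*32 = 1024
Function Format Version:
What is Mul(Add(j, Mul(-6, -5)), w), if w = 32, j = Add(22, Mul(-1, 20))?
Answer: 1024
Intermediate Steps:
j = 2 (j = Add(22, -20) = 2)
Mul(Add(j, Mul(-6, -5)), w) = Mul(Add(2, Mul(-6, -5)), 32) = Mul(Add(2, 30), 32) = Mul(32, 32) = 1024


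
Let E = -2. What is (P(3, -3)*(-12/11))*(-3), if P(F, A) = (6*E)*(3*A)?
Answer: 3888/11 ≈ 353.45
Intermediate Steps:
P(F, A) = -36*A (P(F, A) = (6*(-2))*(3*A) = -36*A)
(P(3, -3)*(-12/11))*(-3) = ((-36*(-3))*(-12/11))*(-3) = (108*(-12*1/11))*(-3) = (108*(-12/11))*(-3) = -1296/11*(-3) = 3888/11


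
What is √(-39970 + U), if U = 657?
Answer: I*√39313 ≈ 198.28*I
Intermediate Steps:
√(-39970 + U) = √(-39970 + 657) = √(-39313) = I*√39313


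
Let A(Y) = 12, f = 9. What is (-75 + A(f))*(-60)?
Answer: 3780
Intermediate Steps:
(-75 + A(f))*(-60) = (-75 + 12)*(-60) = -63*(-60) = 3780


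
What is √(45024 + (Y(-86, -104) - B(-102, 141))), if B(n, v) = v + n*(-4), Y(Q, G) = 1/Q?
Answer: √328937014/86 ≈ 210.89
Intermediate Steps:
B(n, v) = v - 4*n
√(45024 + (Y(-86, -104) - B(-102, 141))) = √(45024 + (1/(-86) - (141 - 4*(-102)))) = √(45024 + (-1/86 - (141 + 408))) = √(45024 + (-1/86 - 1*549)) = √(45024 + (-1/86 - 549)) = √(45024 - 47215/86) = √(3824849/86) = √328937014/86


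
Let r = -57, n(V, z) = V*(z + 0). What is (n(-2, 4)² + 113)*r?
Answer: -10089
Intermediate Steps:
n(V, z) = V*z
(n(-2, 4)² + 113)*r = ((-2*4)² + 113)*(-57) = ((-8)² + 113)*(-57) = (64 + 113)*(-57) = 177*(-57) = -10089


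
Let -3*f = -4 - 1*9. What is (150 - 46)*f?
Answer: 1352/3 ≈ 450.67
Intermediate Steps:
f = 13/3 (f = -(-4 - 1*9)/3 = -(-4 - 9)/3 = -1/3*(-13) = 13/3 ≈ 4.3333)
(150 - 46)*f = (150 - 46)*(13/3) = 104*(13/3) = 1352/3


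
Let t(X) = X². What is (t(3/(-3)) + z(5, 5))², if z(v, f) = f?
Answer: 36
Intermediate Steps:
(t(3/(-3)) + z(5, 5))² = ((3/(-3))² + 5)² = ((3*(-⅓))² + 5)² = ((-1)² + 5)² = (1 + 5)² = 6² = 36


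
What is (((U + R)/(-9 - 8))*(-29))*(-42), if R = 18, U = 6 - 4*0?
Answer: -29232/17 ≈ -1719.5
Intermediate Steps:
U = 6 (U = 6 + 0 = 6)
(((U + R)/(-9 - 8))*(-29))*(-42) = (((6 + 18)/(-9 - 8))*(-29))*(-42) = ((24/(-17))*(-29))*(-42) = ((24*(-1/17))*(-29))*(-42) = -24/17*(-29)*(-42) = (696/17)*(-42) = -29232/17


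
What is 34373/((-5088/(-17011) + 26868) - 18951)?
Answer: 584719103/134681175 ≈ 4.3415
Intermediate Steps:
34373/((-5088/(-17011) + 26868) - 18951) = 34373/((-5088*(-1/17011) + 26868) - 18951) = 34373/((5088/17011 + 26868) - 18951) = 34373/(457056636/17011 - 18951) = 34373/(134681175/17011) = 34373*(17011/134681175) = 584719103/134681175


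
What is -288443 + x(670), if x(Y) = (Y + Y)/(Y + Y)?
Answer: -288442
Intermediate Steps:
x(Y) = 1 (x(Y) = (2*Y)/((2*Y)) = (2*Y)*(1/(2*Y)) = 1)
-288443 + x(670) = -288443 + 1 = -288442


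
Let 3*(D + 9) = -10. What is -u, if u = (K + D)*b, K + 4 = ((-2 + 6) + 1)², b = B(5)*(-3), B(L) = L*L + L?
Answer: 780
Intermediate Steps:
D = -37/3 (D = -9 + (⅓)*(-10) = -9 - 10/3 = -37/3 ≈ -12.333)
B(L) = L + L² (B(L) = L² + L = L + L²)
b = -90 (b = (5*(1 + 5))*(-3) = (5*6)*(-3) = 30*(-3) = -90)
K = 21 (K = -4 + ((-2 + 6) + 1)² = -4 + (4 + 1)² = -4 + 5² = -4 + 25 = 21)
u = -780 (u = (21 - 37/3)*(-90) = (26/3)*(-90) = -780)
-u = -1*(-780) = 780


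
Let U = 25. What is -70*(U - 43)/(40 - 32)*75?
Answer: 23625/2 ≈ 11813.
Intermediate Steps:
-70*(U - 43)/(40 - 32)*75 = -70*(25 - 43)/(40 - 32)*75 = -(-1260)/8*75 = -70*(-9/4)*75 = (315/2)*75 = 23625/2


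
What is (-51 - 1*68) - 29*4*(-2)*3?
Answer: 577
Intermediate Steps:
(-51 - 1*68) - 29*4*(-2)*3 = (-51 - 68) - (-232)*3 = -119 - 29*(-24) = -119 + 696 = 577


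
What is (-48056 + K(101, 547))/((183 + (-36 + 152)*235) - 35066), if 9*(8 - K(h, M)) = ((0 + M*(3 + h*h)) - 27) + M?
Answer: 859220/9801 ≈ 87.667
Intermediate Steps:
K(h, M) = 11 - M/9 - M*(3 + h**2)/9 (K(h, M) = 8 - (((0 + M*(3 + h*h)) - 27) + M)/9 = 8 - (((0 + M*(3 + h**2)) - 27) + M)/9 = 8 - ((M*(3 + h**2) - 27) + M)/9 = 8 - ((-27 + M*(3 + h**2)) + M)/9 = 8 - (-27 + M + M*(3 + h**2))/9 = 8 + (3 - M/9 - M*(3 + h**2)/9) = 11 - M/9 - M*(3 + h**2)/9)
(-48056 + K(101, 547))/((183 + (-36 + 152)*235) - 35066) = (-48056 + (11 - 4/9*547 - 1/9*547*101**2))/((183 + (-36 + 152)*235) - 35066) = (-48056 + (11 - 2188/9 - 1/9*547*10201))/((183 + 116*235) - 35066) = (-48056 + (11 - 2188/9 - 5579947/9))/((183 + 27260) - 35066) = (-48056 - 5582036/9)/(27443 - 35066) = -6014540/9/(-7623) = -6014540/9*(-1/7623) = 859220/9801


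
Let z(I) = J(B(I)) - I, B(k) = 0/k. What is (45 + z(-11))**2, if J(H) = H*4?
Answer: 3136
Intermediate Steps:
B(k) = 0
J(H) = 4*H
z(I) = -I (z(I) = 4*0 - I = 0 - I = -I)
(45 + z(-11))**2 = (45 - 1*(-11))**2 = (45 + 11)**2 = 56**2 = 3136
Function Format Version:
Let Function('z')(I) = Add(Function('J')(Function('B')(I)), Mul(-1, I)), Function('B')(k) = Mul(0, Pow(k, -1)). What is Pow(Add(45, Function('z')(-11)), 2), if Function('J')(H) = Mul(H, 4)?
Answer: 3136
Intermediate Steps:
Function('B')(k) = 0
Function('J')(H) = Mul(4, H)
Function('z')(I) = Mul(-1, I) (Function('z')(I) = Add(Mul(4, 0), Mul(-1, I)) = Add(0, Mul(-1, I)) = Mul(-1, I))
Pow(Add(45, Function('z')(-11)), 2) = Pow(Add(45, Mul(-1, -11)), 2) = Pow(Add(45, 11), 2) = Pow(56, 2) = 3136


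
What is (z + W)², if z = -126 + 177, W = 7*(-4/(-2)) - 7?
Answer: 3364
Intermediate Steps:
W = 7 (W = 7*(-4*(-½)) - 7 = 7*2 - 7 = 14 - 7 = 7)
z = 51
(z + W)² = (51 + 7)² = 58² = 3364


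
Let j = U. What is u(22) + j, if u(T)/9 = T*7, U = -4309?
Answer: -2923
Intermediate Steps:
u(T) = 63*T (u(T) = 9*(T*7) = 9*(7*T) = 63*T)
j = -4309
u(22) + j = 63*22 - 4309 = 1386 - 4309 = -2923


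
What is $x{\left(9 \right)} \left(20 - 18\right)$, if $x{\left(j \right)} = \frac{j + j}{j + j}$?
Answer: $2$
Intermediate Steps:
$x{\left(j \right)} = 1$ ($x{\left(j \right)} = \frac{2 j}{2 j} = 2 j \frac{1}{2 j} = 1$)
$x{\left(9 \right)} \left(20 - 18\right) = 1 \left(20 - 18\right) = 1 \cdot 2 = 2$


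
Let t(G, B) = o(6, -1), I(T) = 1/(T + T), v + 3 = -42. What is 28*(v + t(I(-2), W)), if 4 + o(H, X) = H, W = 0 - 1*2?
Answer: -1204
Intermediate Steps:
v = -45 (v = -3 - 42 = -45)
I(T) = 1/(2*T)
W = -2 (W = 0 - 2 = -2)
o(H, X) = -4 + H
t(G, B) = 2 (t(G, B) = -4 + 6 = 2)
28*(v + t(I(-2), W)) = 28*(-45 + 2) = 28*(-43) = -1204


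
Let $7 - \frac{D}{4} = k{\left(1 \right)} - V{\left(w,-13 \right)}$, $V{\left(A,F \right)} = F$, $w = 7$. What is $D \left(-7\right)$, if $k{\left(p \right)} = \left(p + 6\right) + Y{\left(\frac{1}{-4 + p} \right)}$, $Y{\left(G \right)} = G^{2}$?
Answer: $\frac{3304}{9} \approx 367.11$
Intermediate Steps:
$k{\left(p \right)} = 6 + p + \frac{1}{\left(-4 + p\right)^{2}}$ ($k{\left(p \right)} = \left(p + 6\right) + \left(\frac{1}{-4 + p}\right)^{2} = \left(6 + p\right) + \frac{1}{\left(-4 + p\right)^{2}} = 6 + p + \frac{1}{\left(-4 + p\right)^{2}}$)
$D = - \frac{472}{9}$ ($D = 28 - 4 \left(\left(6 + 1 + \frac{1}{\left(-4 + 1\right)^{2}}\right) - -13\right) = 28 - 4 \left(\left(6 + 1 + \frac{1}{9}\right) + 13\right) = 28 - 4 \left(\frac{64}{9} + 13\right) = 28 - \frac{724}{9} = - \frac{472}{9} \approx -52.444$)
$D \left(-7\right) = \left(- \frac{472}{9}\right) \left(-7\right) = \frac{3304}{9}$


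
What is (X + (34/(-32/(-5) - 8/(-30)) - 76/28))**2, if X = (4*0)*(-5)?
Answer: 27889/4900 ≈ 5.6916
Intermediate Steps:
X = 0 (X = 0*(-5) = 0)
(X + (34/(-32/(-5) - 8/(-30)) - 76/28))**2 = (0 + (34/(-32/(-5) - 8/(-30)) - 76/28))**2 = (0 + (34/(-32*(-1/5) - 8*(-1/30)) - 76*1/28))**2 = (0 + (34/(32/5 + 4/15) - 19/7))**2 = (0 + (34/(20/3) - 19/7))**2 = (0 + (34*(3/20) - 19/7))**2 = (0 + (51/10 - 19/7))**2 = (0 + 167/70)**2 = (167/70)**2 = 27889/4900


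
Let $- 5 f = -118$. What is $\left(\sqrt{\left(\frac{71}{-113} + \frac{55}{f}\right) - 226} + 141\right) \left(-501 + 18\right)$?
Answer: $-68103 - \frac{483 i \sqrt{39879153858}}{13334} \approx -68103.0 - 7233.7 i$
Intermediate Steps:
$f = \frac{118}{5}$ ($f = \left(- \frac{1}{5}\right) \left(-118\right) = \frac{118}{5} \approx 23.6$)
$\left(\sqrt{\left(\frac{71}{-113} + \frac{55}{f}\right) - 226} + 141\right) \left(-501 + 18\right) = \left(\sqrt{\left(\frac{71}{-113} + \frac{55}{\frac{118}{5}}\right) - 226} + 141\right) \left(-501 + 18\right) = \left(\sqrt{\left(71 \left(- \frac{1}{113}\right) + 55 \cdot \frac{5}{118}\right) - 226} + 141\right) \left(-483\right) = \left(\sqrt{\left(- \frac{71}{113} + \frac{275}{118}\right) - 226} + 141\right) \left(-483\right) = \left(\sqrt{\frac{22697}{13334} - 226} + 141\right) \left(-483\right) = \left(\sqrt{- \frac{2990787}{13334}} + 141\right) \left(-483\right) = \left(\frac{i \sqrt{39879153858}}{13334} + 141\right) \left(-483\right) = \left(141 + \frac{i \sqrt{39879153858}}{13334}\right) \left(-483\right) = -68103 - \frac{483 i \sqrt{39879153858}}{13334}$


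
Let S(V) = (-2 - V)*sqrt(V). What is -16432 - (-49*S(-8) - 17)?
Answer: -16415 + 588*I*sqrt(2) ≈ -16415.0 + 831.56*I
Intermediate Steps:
S(V) = sqrt(V)*(-2 - V)
-16432 - (-49*S(-8) - 17) = -16432 - (-49*sqrt(-8)*(-2 - 1*(-8)) - 17) = -16432 - (-49*2*I*sqrt(2)*(-2 + 8) - 17) = -16432 - (-49*2*I*sqrt(2)*6 - 17) = -16432 - (-588*I*sqrt(2) - 17) = -16432 - (-17 - 588*I*sqrt(2)) = -16432 + (17 + 588*I*sqrt(2)) = -16415 + 588*I*sqrt(2)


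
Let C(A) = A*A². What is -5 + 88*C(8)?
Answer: 45051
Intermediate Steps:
C(A) = A³
-5 + 88*C(8) = -5 + 88*8³ = -5 + 88*512 = -5 + 45056 = 45051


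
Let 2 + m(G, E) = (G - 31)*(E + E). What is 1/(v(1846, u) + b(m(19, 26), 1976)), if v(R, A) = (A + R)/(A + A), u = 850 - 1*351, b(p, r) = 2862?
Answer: 998/2858621 ≈ 0.00034912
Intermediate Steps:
m(G, E) = -2 + 2*E*(-31 + G) (m(G, E) = -2 + (G - 31)*(E + E) = -2 + (-31 + G)*(2*E) = -2 + 2*E*(-31 + G))
u = 499 (u = 850 - 351 = 499)
v(R, A) = (A + R)/(2*A) (v(R, A) = (A + R)/((2*A)) = (A + R)*(1/(2*A)) = (A + R)/(2*A))
1/(v(1846, u) + b(m(19, 26), 1976)) = 1/((½)*(499 + 1846)/499 + 2862) = 1/((½)*(1/499)*2345 + 2862) = 1/(2345/998 + 2862) = 1/(2858621/998) = 998/2858621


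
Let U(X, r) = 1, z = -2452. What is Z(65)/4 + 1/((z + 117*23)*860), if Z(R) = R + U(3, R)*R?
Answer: 6680051/205540 ≈ 32.500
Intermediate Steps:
Z(R) = 2*R (Z(R) = R + 1*R = R + R = 2*R)
Z(65)/4 + 1/((z + 117*23)*860) = (2*65)/4 + 1/((-2452 + 117*23)*860) = 130*(¼) + (1/860)/(-2452 + 2691) = 65/2 + (1/860)/239 = 65/2 + (1/239)*(1/860) = 65/2 + 1/205540 = 6680051/205540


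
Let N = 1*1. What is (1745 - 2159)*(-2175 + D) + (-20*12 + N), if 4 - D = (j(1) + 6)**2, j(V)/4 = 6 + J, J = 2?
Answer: 1496371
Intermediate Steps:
j(V) = 32 (j(V) = 4*(6 + 2) = 4*8 = 32)
N = 1
D = -1440 (D = 4 - (32 + 6)**2 = 4 - 1*38**2 = 4 - 1*1444 = 4 - 1444 = -1440)
(1745 - 2159)*(-2175 + D) + (-20*12 + N) = (1745 - 2159)*(-2175 - 1440) + (-20*12 + 1) = -414*(-3615) + (-240 + 1) = 1496610 - 239 = 1496371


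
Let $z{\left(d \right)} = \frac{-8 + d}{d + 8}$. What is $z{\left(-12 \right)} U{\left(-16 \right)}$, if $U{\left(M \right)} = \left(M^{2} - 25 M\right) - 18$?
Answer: $3190$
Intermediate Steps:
$z{\left(d \right)} = \frac{-8 + d}{8 + d}$
$U{\left(M \right)} = -18 + M^{2} - 25 M$
$z{\left(-12 \right)} U{\left(-16 \right)} = \frac{-8 - 12}{8 - 12} \left(-18 + \left(-16\right)^{2} - -400\right) = \frac{1}{-4} \left(-20\right) \left(-18 + 256 + 400\right) = \left(- \frac{1}{4}\right) \left(-20\right) 638 = 5 \cdot 638 = 3190$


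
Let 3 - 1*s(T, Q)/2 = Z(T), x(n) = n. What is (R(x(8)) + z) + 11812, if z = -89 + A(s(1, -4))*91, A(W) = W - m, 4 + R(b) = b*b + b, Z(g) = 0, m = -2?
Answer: 12519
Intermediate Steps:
s(T, Q) = 6 (s(T, Q) = 6 - 2*0 = 6 + 0 = 6)
R(b) = -4 + b + b**2 (R(b) = -4 + (b*b + b) = -4 + (b**2 + b) = -4 + (b + b**2) = -4 + b + b**2)
A(W) = 2 + W (A(W) = W - 1*(-2) = W + 2 = 2 + W)
z = 639 (z = -89 + (2 + 6)*91 = -89 + 8*91 = -89 + 728 = 639)
(R(x(8)) + z) + 11812 = ((-4 + 8 + 8**2) + 639) + 11812 = ((-4 + 8 + 64) + 639) + 11812 = (68 + 639) + 11812 = 707 + 11812 = 12519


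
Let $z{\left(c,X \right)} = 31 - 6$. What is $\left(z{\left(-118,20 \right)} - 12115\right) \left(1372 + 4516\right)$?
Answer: $-71185920$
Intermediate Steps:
$z{\left(c,X \right)} = 25$
$\left(z{\left(-118,20 \right)} - 12115\right) \left(1372 + 4516\right) = \left(25 - 12115\right) \left(1372 + 4516\right) = \left(-12090\right) 5888 = -71185920$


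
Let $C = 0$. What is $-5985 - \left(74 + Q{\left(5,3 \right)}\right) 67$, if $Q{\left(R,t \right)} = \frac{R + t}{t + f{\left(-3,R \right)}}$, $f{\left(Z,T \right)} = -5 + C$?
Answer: $-10675$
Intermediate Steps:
$f{\left(Z,T \right)} = -5$ ($f{\left(Z,T \right)} = -5 + 0 = -5$)
$Q{\left(R,t \right)} = \frac{R + t}{-5 + t}$ ($Q{\left(R,t \right)} = \frac{R + t}{t - 5} = \frac{R + t}{-5 + t}$)
$-5985 - \left(74 + Q{\left(5,3 \right)}\right) 67 = -5985 - \left(74 + \frac{5 + 3}{-5 + 3}\right) 67 = -5985 - \left(74 + \frac{1}{-2} \cdot 8\right) 67 = -5985 - \left(74 - 4\right) 67 = -5985 - 70 \cdot 67 = -5985 - 4690 = -10675$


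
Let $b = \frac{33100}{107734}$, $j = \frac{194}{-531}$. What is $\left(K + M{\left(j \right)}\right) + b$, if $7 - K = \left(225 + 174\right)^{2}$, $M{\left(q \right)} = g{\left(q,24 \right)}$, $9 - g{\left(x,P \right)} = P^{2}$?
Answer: $- \frac{8605829237}{53867} \approx -1.5976 \cdot 10^{5}$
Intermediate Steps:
$g{\left(x,P \right)} = 9 - P^{2}$
$j = - \frac{194}{531}$ ($j = 194 \left(- \frac{1}{531}\right) = - \frac{194}{531} \approx -0.36535$)
$M{\left(q \right)} = -567$ ($M{\left(q \right)} = 9 - 24^{2} = 9 - 576 = -567$)
$b = \frac{16550}{53867}$ ($b = 33100 \cdot \frac{1}{107734} = \frac{16550}{53867} \approx 0.30724$)
$K = -159194$ ($K = 7 - \left(225 + 174\right)^{2} = 7 - 399^{2} = 7 - 159201 = -159194$)
$\left(K + M{\left(j \right)}\right) + b = \left(-159194 - 567\right) + \frac{16550}{53867} = -159761 + \frac{16550}{53867} = - \frac{8605829237}{53867}$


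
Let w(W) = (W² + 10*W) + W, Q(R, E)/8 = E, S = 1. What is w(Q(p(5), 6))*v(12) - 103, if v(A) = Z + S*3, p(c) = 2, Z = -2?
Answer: 2729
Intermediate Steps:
Q(R, E) = 8*E
v(A) = 1 (v(A) = -2 + 1*3 = -2 + 3 = 1)
w(W) = W² + 11*W
w(Q(p(5), 6))*v(12) - 103 = ((8*6)*(11 + 8*6))*1 - 103 = (48*(11 + 48))*1 - 103 = (48*59)*1 - 103 = 2832*1 - 103 = 2832 - 103 = 2729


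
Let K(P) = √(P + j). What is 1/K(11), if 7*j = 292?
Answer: √287/123 ≈ 0.13773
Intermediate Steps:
j = 292/7 (j = (⅐)*292 = 292/7 ≈ 41.714)
K(P) = √(292/7 + P) (K(P) = √(P + 292/7) = √(292/7 + P))
1/K(11) = 1/(√(2044 + 49*11)/7) = 1/(√(2044 + 539)/7) = 1/(√2583/7) = 1/((3*√287)/7) = 1/(3*√287/7) = √287/123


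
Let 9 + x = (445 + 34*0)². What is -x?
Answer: -198016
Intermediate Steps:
x = 198016 (x = -9 + (445 + 34*0)² = -9 + (445 + 0)² = -9 + 445² = -9 + 198025 = 198016)
-x = -1*198016 = -198016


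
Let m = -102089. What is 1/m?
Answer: -1/102089 ≈ -9.7954e-6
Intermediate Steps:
1/m = 1/(-102089) = -1/102089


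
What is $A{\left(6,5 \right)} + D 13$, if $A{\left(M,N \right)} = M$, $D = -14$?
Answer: $-176$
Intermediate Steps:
$A{\left(6,5 \right)} + D 13 = 6 - 182 = -176$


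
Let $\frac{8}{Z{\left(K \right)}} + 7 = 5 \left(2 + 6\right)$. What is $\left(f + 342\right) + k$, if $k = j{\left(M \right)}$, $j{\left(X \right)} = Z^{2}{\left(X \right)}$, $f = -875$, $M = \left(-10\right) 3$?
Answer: $- \frac{580373}{1089} \approx -532.94$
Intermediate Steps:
$M = -30$
$Z{\left(K \right)} = \frac{8}{33}$ ($Z{\left(K \right)} = \frac{8}{-7 + 5 \left(2 + 6\right)} = \frac{8}{-7 + 5 \cdot 8} = \frac{8}{-7 + 40} = \frac{8}{33}$)
$j{\left(X \right)} = \frac{64}{1089}$ ($j{\left(X \right)} = \left(\frac{8}{33}\right)^{2} = \frac{64}{1089}$)
$k = \frac{64}{1089} \approx 0.05877$
$\left(f + 342\right) + k = \left(-875 + 342\right) + \frac{64}{1089} = -533 + \frac{64}{1089} = - \frac{580373}{1089}$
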